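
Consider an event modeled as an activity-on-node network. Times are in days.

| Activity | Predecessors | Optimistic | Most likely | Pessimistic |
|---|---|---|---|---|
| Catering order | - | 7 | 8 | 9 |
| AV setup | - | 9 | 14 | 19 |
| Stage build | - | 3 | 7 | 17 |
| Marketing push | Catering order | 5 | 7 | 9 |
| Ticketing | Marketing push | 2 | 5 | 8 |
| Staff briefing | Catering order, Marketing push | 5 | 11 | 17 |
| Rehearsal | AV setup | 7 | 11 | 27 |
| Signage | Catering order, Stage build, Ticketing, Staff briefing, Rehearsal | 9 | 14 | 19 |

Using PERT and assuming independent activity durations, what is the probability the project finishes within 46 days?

te_Catering order = (7 + 4·8 + 9)/6 = 48/6 = 8; σ²_Catering order = ((9−7)/6)² = 0.111
te_AV setup = (9 + 4·14 + 19)/6 = 84/6 = 14; σ²_AV setup = ((19−9)/6)² = 2.778
te_Stage build = (3 + 4·7 + 17)/6 = 48/6 = 8; σ²_Stage build = ((17−3)/6)² = 5.444
te_Marketing push = (5 + 4·7 + 9)/6 = 42/6 = 7; σ²_Marketing push = ((9−5)/6)² = 0.444
te_Ticketing = (2 + 4·5 + 8)/6 = 30/6 = 5; σ²_Ticketing = ((8−2)/6)² = 1.000
te_Staff briefing = (5 + 4·11 + 17)/6 = 66/6 = 11; σ²_Staff briefing = ((17−5)/6)² = 4.000
te_Rehearsal = (7 + 4·11 + 27)/6 = 78/6 = 13; σ²_Rehearsal = ((27−7)/6)² = 11.111
te_Signage = (9 + 4·14 + 19)/6 = 84/6 = 14; σ²_Signage = ((19−9)/6)² = 2.778

Forward pass:
ES_Catering order = 0; EF_Catering order = 8
ES_AV setup = 0; EF_AV setup = 14
ES_Stage build = 0; EF_Stage build = 8
ES_Marketing push = 8; EF_Marketing push = 8+7 = 15
ES_Ticketing = 15; EF_Ticketing = 15+5 = 20
ES_Staff briefing = max(EF_Catering order=8, EF_Marketing push=15) = 15; EF_Staff briefing = 15+11 = 26
ES_Rehearsal = 14; EF_Rehearsal = 14+13 = 27
ES_Signage = max(EF_Catering order=8, EF_Stage build=8, EF_Ticketing=20, EF_Staff briefing=26, EF_Rehearsal=27) = 27; EF_Signage = 27+14 = 41
Expected project duration μ = 41 days. Critical path: AV setup → Rehearsal → Signage.

Variance along critical path = 2.778 + 11.111 + 2.778 = 16.667; σ = √16.667 = 4.082 days.
Z = (46 − 41) / 4.082 = 1.225
P(T ≤ 46) = Φ(1.225) ≈ 0.890

0.890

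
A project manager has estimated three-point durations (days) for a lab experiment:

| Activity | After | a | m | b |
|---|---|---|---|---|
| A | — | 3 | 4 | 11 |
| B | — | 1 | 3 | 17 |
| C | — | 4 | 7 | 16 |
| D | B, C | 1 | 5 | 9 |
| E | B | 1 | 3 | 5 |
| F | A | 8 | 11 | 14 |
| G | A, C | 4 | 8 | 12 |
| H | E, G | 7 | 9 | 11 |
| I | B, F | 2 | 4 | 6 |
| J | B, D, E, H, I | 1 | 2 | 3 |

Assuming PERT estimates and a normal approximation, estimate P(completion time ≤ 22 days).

te_A = (3 + 4·4 + 11)/6 = 30/6 = 5; σ²_A = ((11−3)/6)² = 1.778
te_B = (1 + 4·3 + 17)/6 = 30/6 = 5; σ²_B = ((17−1)/6)² = 7.111
te_C = (4 + 4·7 + 16)/6 = 48/6 = 8; σ²_C = ((16−4)/6)² = 4.000
te_D = (1 + 4·5 + 9)/6 = 30/6 = 5; σ²_D = ((9−1)/6)² = 1.778
te_E = (1 + 4·3 + 5)/6 = 18/6 = 3; σ²_E = ((5−1)/6)² = 0.444
te_F = (8 + 4·11 + 14)/6 = 66/6 = 11; σ²_F = ((14−8)/6)² = 1.000
te_G = (4 + 4·8 + 12)/6 = 48/6 = 8; σ²_G = ((12−4)/6)² = 1.778
te_H = (7 + 4·9 + 11)/6 = 54/6 = 9; σ²_H = ((11−7)/6)² = 0.444
te_I = (2 + 4·4 + 6)/6 = 24/6 = 4; σ²_I = ((6−2)/6)² = 0.444
te_J = (1 + 4·2 + 3)/6 = 12/6 = 2; σ²_J = ((3−1)/6)² = 0.111

Forward pass:
ES_A = 0; EF_A = 5
ES_B = 0; EF_B = 5
ES_C = 0; EF_C = 8
ES_D = max(EF_B=5, EF_C=8) = 8; EF_D = 8+5 = 13
ES_E = 5; EF_E = 5+3 = 8
ES_F = 5; EF_F = 5+11 = 16
ES_G = max(EF_A=5, EF_C=8) = 8; EF_G = 8+8 = 16
ES_H = max(EF_E=8, EF_G=16) = 16; EF_H = 16+9 = 25
ES_I = max(EF_B=5, EF_F=16) = 16; EF_I = 16+4 = 20
ES_J = max(EF_B=5, EF_D=13, EF_E=8, EF_H=25, EF_I=20) = 25; EF_J = 25+2 = 27
Expected project duration μ = 27 days. Critical path: C → G → H → J.

Variance along critical path = 4.000 + 1.778 + 0.444 + 0.111 = 6.333; σ = √6.333 = 2.517 days.
Z = (22 − 27) / 2.517 = -1.987
P(T ≤ 22) = Φ(-1.987) ≈ 0.023

0.023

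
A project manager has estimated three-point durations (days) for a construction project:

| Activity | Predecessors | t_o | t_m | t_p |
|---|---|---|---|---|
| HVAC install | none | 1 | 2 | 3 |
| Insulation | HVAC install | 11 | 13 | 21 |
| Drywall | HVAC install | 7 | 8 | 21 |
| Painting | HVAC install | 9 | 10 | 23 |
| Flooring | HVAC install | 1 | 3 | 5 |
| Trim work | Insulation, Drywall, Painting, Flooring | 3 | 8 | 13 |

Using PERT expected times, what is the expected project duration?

24 days

te_HVAC install = (1 + 4·2 + 3)/6 = 12/6 = 2
te_Insulation = (11 + 4·13 + 21)/6 = 84/6 = 14
te_Drywall = (7 + 4·8 + 21)/6 = 60/6 = 10
te_Painting = (9 + 4·10 + 23)/6 = 72/6 = 12
te_Flooring = (1 + 4·3 + 5)/6 = 18/6 = 3
te_Trim work = (3 + 4·8 + 13)/6 = 48/6 = 8

Forward pass:
ES_HVAC install = 0; EF_HVAC install = 2
ES_Insulation = 2; EF_Insulation = 2+14 = 16
ES_Drywall = 2; EF_Drywall = 2+10 = 12
ES_Painting = 2; EF_Painting = 2+12 = 14
ES_Flooring = 2; EF_Flooring = 2+3 = 5
ES_Trim work = max(EF_Insulation=16, EF_Drywall=12, EF_Painting=14, EF_Flooring=5) = 16; EF_Trim work = 16+8 = 24
Expected project duration μ = 24 days. Critical path: HVAC install → Insulation → Trim work.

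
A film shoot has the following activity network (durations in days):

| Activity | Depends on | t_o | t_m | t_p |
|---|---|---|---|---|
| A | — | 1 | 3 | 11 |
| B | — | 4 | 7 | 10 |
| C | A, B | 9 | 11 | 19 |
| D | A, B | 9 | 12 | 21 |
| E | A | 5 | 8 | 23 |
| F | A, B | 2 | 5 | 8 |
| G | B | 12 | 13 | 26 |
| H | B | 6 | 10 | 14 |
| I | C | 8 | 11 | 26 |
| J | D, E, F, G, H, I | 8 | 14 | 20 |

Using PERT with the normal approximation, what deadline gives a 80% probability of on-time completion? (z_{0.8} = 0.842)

49.4 days

te_A = (1 + 4·3 + 11)/6 = 24/6 = 4; σ²_A = ((11−1)/6)² = 2.778
te_B = (4 + 4·7 + 10)/6 = 42/6 = 7; σ²_B = ((10−4)/6)² = 1.000
te_C = (9 + 4·11 + 19)/6 = 72/6 = 12; σ²_C = ((19−9)/6)² = 2.778
te_D = (9 + 4·12 + 21)/6 = 78/6 = 13; σ²_D = ((21−9)/6)² = 4.000
te_E = (5 + 4·8 + 23)/6 = 60/6 = 10; σ²_E = ((23−5)/6)² = 9.000
te_F = (2 + 4·5 + 8)/6 = 30/6 = 5; σ²_F = ((8−2)/6)² = 1.000
te_G = (12 + 4·13 + 26)/6 = 90/6 = 15; σ²_G = ((26−12)/6)² = 5.444
te_H = (6 + 4·10 + 14)/6 = 60/6 = 10; σ²_H = ((14−6)/6)² = 1.778
te_I = (8 + 4·11 + 26)/6 = 78/6 = 13; σ²_I = ((26−8)/6)² = 9.000
te_J = (8 + 4·14 + 20)/6 = 84/6 = 14; σ²_J = ((20−8)/6)² = 4.000

Forward pass:
ES_A = 0; EF_A = 4
ES_B = 0; EF_B = 7
ES_C = max(EF_A=4, EF_B=7) = 7; EF_C = 7+12 = 19
ES_D = max(EF_A=4, EF_B=7) = 7; EF_D = 7+13 = 20
ES_E = 4; EF_E = 4+10 = 14
ES_F = max(EF_A=4, EF_B=7) = 7; EF_F = 7+5 = 12
ES_G = 7; EF_G = 7+15 = 22
ES_H = 7; EF_H = 7+10 = 17
ES_I = 19; EF_I = 19+13 = 32
ES_J = max(EF_D=20, EF_E=14, EF_F=12, EF_G=22, EF_H=17, EF_I=32) = 32; EF_J = 32+14 = 46
Expected project duration μ = 46 days. Critical path: B → C → I → J.

Variance along critical path = 1.000 + 2.778 + 9.000 + 4.000 = 16.778; σ = 4.096 days.
D = μ + z·σ = 46 + 0.842·4.096 = 49.4 days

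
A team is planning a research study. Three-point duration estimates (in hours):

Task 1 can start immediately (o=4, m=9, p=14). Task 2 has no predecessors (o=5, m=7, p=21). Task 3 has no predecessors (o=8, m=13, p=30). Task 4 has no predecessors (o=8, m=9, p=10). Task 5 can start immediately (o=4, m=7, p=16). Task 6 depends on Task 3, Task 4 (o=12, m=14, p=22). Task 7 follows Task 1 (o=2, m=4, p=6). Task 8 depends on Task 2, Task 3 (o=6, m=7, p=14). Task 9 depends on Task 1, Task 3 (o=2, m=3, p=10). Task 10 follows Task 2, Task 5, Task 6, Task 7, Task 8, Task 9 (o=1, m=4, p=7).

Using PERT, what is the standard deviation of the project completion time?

te_Task 1 = (4 + 4·9 + 14)/6 = 54/6 = 9; σ²_Task 1 = ((14−4)/6)² = 2.778
te_Task 2 = (5 + 4·7 + 21)/6 = 54/6 = 9; σ²_Task 2 = ((21−5)/6)² = 7.111
te_Task 3 = (8 + 4·13 + 30)/6 = 90/6 = 15; σ²_Task 3 = ((30−8)/6)² = 13.444
te_Task 4 = (8 + 4·9 + 10)/6 = 54/6 = 9; σ²_Task 4 = ((10−8)/6)² = 0.111
te_Task 5 = (4 + 4·7 + 16)/6 = 48/6 = 8; σ²_Task 5 = ((16−4)/6)² = 4.000
te_Task 6 = (12 + 4·14 + 22)/6 = 90/6 = 15; σ²_Task 6 = ((22−12)/6)² = 2.778
te_Task 7 = (2 + 4·4 + 6)/6 = 24/6 = 4; σ²_Task 7 = ((6−2)/6)² = 0.444
te_Task 8 = (6 + 4·7 + 14)/6 = 48/6 = 8; σ²_Task 8 = ((14−6)/6)² = 1.778
te_Task 9 = (2 + 4·3 + 10)/6 = 24/6 = 4; σ²_Task 9 = ((10−2)/6)² = 1.778
te_Task 10 = (1 + 4·4 + 7)/6 = 24/6 = 4; σ²_Task 10 = ((7−1)/6)² = 1.000

Forward pass:
ES_Task 1 = 0; EF_Task 1 = 9
ES_Task 2 = 0; EF_Task 2 = 9
ES_Task 3 = 0; EF_Task 3 = 15
ES_Task 4 = 0; EF_Task 4 = 9
ES_Task 5 = 0; EF_Task 5 = 8
ES_Task 6 = max(EF_Task 3=15, EF_Task 4=9) = 15; EF_Task 6 = 15+15 = 30
ES_Task 7 = 9; EF_Task 7 = 9+4 = 13
ES_Task 8 = max(EF_Task 2=9, EF_Task 3=15) = 15; EF_Task 8 = 15+8 = 23
ES_Task 9 = max(EF_Task 1=9, EF_Task 3=15) = 15; EF_Task 9 = 15+4 = 19
ES_Task 10 = max(EF_Task 2=9, EF_Task 5=8, EF_Task 6=30, EF_Task 7=13, EF_Task 8=23, EF_Task 9=19) = 30; EF_Task 10 = 30+4 = 34
Expected project duration μ = 34 hours. Critical path: Task 3 → Task 6 → Task 10.

Variance along critical path = 13.444 + 2.778 + 1.000 = 17.222
σ = √17.222 = 4.150 hours

4.15 hours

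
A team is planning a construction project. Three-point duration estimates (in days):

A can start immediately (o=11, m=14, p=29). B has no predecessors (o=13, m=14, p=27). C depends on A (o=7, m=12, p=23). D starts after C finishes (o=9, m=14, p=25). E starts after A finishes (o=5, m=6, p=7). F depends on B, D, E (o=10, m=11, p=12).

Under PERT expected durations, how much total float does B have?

te_A = (11 + 4·14 + 29)/6 = 96/6 = 16
te_B = (13 + 4·14 + 27)/6 = 96/6 = 16
te_C = (7 + 4·12 + 23)/6 = 78/6 = 13
te_D = (9 + 4·14 + 25)/6 = 90/6 = 15
te_E = (5 + 4·6 + 7)/6 = 36/6 = 6
te_F = (10 + 4·11 + 12)/6 = 66/6 = 11

Forward pass:
ES_A = 0; EF_A = 16
ES_B = 0; EF_B = 16
ES_C = 16; EF_C = 16+13 = 29
ES_D = 29; EF_D = 29+15 = 44
ES_E = 16; EF_E = 16+6 = 22
ES_F = max(EF_B=16, EF_D=44, EF_E=22) = 44; EF_F = 44+11 = 55
Expected project duration μ = 55 days. Critical path: A → C → D → F.

Backward pass:
LF_F = 55; LS_F = 55−11 = 44
LF_E = LS_F = 44; LS_E = 44−6 = 38
LF_D = LS_F = 44; LS_D = 44−15 = 29
LF_C = LS_D = 29; LS_C = 29−13 = 16
LF_B = LS_F = 44; LS_B = 44−16 = 28
LF_A = min(LS_C=16, LS_E=38) = 16; LS_A = 16−16 = 0
Slack_B = LS_B − ES_B = 28 − 0 = 28

28 days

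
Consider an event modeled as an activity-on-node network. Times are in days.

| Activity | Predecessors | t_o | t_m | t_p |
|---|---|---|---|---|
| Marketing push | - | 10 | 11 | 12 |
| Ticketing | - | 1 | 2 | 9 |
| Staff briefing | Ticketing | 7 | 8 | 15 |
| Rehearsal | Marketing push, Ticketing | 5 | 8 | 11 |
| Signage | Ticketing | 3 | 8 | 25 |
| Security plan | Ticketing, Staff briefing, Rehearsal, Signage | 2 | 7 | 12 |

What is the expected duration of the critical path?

te_Marketing push = (10 + 4·11 + 12)/6 = 66/6 = 11
te_Ticketing = (1 + 4·2 + 9)/6 = 18/6 = 3
te_Staff briefing = (7 + 4·8 + 15)/6 = 54/6 = 9
te_Rehearsal = (5 + 4·8 + 11)/6 = 48/6 = 8
te_Signage = (3 + 4·8 + 25)/6 = 60/6 = 10
te_Security plan = (2 + 4·7 + 12)/6 = 42/6 = 7

Forward pass:
ES_Marketing push = 0; EF_Marketing push = 11
ES_Ticketing = 0; EF_Ticketing = 3
ES_Staff briefing = 3; EF_Staff briefing = 3+9 = 12
ES_Rehearsal = max(EF_Marketing push=11, EF_Ticketing=3) = 11; EF_Rehearsal = 11+8 = 19
ES_Signage = 3; EF_Signage = 3+10 = 13
ES_Security plan = max(EF_Ticketing=3, EF_Staff briefing=12, EF_Rehearsal=19, EF_Signage=13) = 19; EF_Security plan = 19+7 = 26
Expected project duration μ = 26 days. Critical path: Marketing push → Rehearsal → Security plan.

26 days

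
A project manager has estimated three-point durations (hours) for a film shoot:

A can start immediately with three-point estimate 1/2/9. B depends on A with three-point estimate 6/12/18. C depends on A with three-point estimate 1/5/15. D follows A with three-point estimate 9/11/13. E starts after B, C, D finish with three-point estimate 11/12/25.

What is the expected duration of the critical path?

te_A = (1 + 4·2 + 9)/6 = 18/6 = 3
te_B = (6 + 4·12 + 18)/6 = 72/6 = 12
te_C = (1 + 4·5 + 15)/6 = 36/6 = 6
te_D = (9 + 4·11 + 13)/6 = 66/6 = 11
te_E = (11 + 4·12 + 25)/6 = 84/6 = 14

Forward pass:
ES_A = 0; EF_A = 3
ES_B = 3; EF_B = 3+12 = 15
ES_C = 3; EF_C = 3+6 = 9
ES_D = 3; EF_D = 3+11 = 14
ES_E = max(EF_B=15, EF_C=9, EF_D=14) = 15; EF_E = 15+14 = 29
Expected project duration μ = 29 hours. Critical path: A → B → E.

29 hours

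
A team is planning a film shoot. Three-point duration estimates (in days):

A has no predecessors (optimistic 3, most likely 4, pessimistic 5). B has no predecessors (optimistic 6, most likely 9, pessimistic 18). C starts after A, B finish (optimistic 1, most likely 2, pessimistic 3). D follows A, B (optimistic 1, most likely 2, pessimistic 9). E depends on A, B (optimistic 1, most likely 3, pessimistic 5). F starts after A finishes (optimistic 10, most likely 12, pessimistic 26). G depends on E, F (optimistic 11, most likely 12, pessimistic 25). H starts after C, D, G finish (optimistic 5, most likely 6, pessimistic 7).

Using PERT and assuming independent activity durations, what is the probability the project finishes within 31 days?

te_A = (3 + 4·4 + 5)/6 = 24/6 = 4; σ²_A = ((5−3)/6)² = 0.111
te_B = (6 + 4·9 + 18)/6 = 60/6 = 10; σ²_B = ((18−6)/6)² = 4.000
te_C = (1 + 4·2 + 3)/6 = 12/6 = 2; σ²_C = ((3−1)/6)² = 0.111
te_D = (1 + 4·2 + 9)/6 = 18/6 = 3; σ²_D = ((9−1)/6)² = 1.778
te_E = (1 + 4·3 + 5)/6 = 18/6 = 3; σ²_E = ((5−1)/6)² = 0.444
te_F = (10 + 4·12 + 26)/6 = 84/6 = 14; σ²_F = ((26−10)/6)² = 7.111
te_G = (11 + 4·12 + 25)/6 = 84/6 = 14; σ²_G = ((25−11)/6)² = 5.444
te_H = (5 + 4·6 + 7)/6 = 36/6 = 6; σ²_H = ((7−5)/6)² = 0.111

Forward pass:
ES_A = 0; EF_A = 4
ES_B = 0; EF_B = 10
ES_C = max(EF_A=4, EF_B=10) = 10; EF_C = 10+2 = 12
ES_D = max(EF_A=4, EF_B=10) = 10; EF_D = 10+3 = 13
ES_E = max(EF_A=4, EF_B=10) = 10; EF_E = 10+3 = 13
ES_F = 4; EF_F = 4+14 = 18
ES_G = max(EF_E=13, EF_F=18) = 18; EF_G = 18+14 = 32
ES_H = max(EF_C=12, EF_D=13, EF_G=32) = 32; EF_H = 32+6 = 38
Expected project duration μ = 38 days. Critical path: A → F → G → H.

Variance along critical path = 0.111 + 7.111 + 5.444 + 0.111 = 12.778; σ = √12.778 = 3.575 days.
Z = (31 − 38) / 3.575 = -1.958
P(T ≤ 31) = Φ(-1.958) ≈ 0.025

0.025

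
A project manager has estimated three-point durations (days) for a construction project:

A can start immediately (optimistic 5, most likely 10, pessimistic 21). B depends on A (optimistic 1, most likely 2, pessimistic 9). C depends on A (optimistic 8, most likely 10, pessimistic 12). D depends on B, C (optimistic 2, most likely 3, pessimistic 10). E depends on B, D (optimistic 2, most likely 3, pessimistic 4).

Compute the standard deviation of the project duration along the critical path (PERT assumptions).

3.07 days

te_A = (5 + 4·10 + 21)/6 = 66/6 = 11; σ²_A = ((21−5)/6)² = 7.111
te_B = (1 + 4·2 + 9)/6 = 18/6 = 3; σ²_B = ((9−1)/6)² = 1.778
te_C = (8 + 4·10 + 12)/6 = 60/6 = 10; σ²_C = ((12−8)/6)² = 0.444
te_D = (2 + 4·3 + 10)/6 = 24/6 = 4; σ²_D = ((10−2)/6)² = 1.778
te_E = (2 + 4·3 + 4)/6 = 18/6 = 3; σ²_E = ((4−2)/6)² = 0.111

Forward pass:
ES_A = 0; EF_A = 11
ES_B = 11; EF_B = 11+3 = 14
ES_C = 11; EF_C = 11+10 = 21
ES_D = max(EF_B=14, EF_C=21) = 21; EF_D = 21+4 = 25
ES_E = max(EF_B=14, EF_D=25) = 25; EF_E = 25+3 = 28
Expected project duration μ = 28 days. Critical path: A → C → D → E.

Variance along critical path = 7.111 + 0.444 + 1.778 + 0.111 = 9.444
σ = √9.444 = 3.073 days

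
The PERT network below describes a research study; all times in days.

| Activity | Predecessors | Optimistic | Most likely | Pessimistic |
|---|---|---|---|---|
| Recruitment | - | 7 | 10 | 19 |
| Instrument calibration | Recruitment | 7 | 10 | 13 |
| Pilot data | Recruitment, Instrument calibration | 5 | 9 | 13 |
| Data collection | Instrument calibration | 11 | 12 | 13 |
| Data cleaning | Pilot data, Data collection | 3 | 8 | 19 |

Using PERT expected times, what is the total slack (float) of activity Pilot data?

3 days

te_Recruitment = (7 + 4·10 + 19)/6 = 66/6 = 11
te_Instrument calibration = (7 + 4·10 + 13)/6 = 60/6 = 10
te_Pilot data = (5 + 4·9 + 13)/6 = 54/6 = 9
te_Data collection = (11 + 4·12 + 13)/6 = 72/6 = 12
te_Data cleaning = (3 + 4·8 + 19)/6 = 54/6 = 9

Forward pass:
ES_Recruitment = 0; EF_Recruitment = 11
ES_Instrument calibration = 11; EF_Instrument calibration = 11+10 = 21
ES_Pilot data = max(EF_Recruitment=11, EF_Instrument calibration=21) = 21; EF_Pilot data = 21+9 = 30
ES_Data collection = 21; EF_Data collection = 21+12 = 33
ES_Data cleaning = max(EF_Pilot data=30, EF_Data collection=33) = 33; EF_Data cleaning = 33+9 = 42
Expected project duration μ = 42 days. Critical path: Recruitment → Instrument calibration → Data collection → Data cleaning.

Backward pass:
LF_Data cleaning = 42; LS_Data cleaning = 42−9 = 33
LF_Data collection = LS_Data cleaning = 33; LS_Data collection = 33−12 = 21
LF_Pilot data = LS_Data cleaning = 33; LS_Pilot data = 33−9 = 24
LF_Instrument calibration = min(LS_Pilot data=24, LS_Data collection=21) = 21; LS_Instrument calibration = 21−10 = 11
LF_Recruitment = min(LS_Instrument calibration=11, LS_Pilot data=24) = 11; LS_Recruitment = 11−11 = 0
Slack_Pilot data = LS_Pilot data − ES_Pilot data = 24 − 21 = 3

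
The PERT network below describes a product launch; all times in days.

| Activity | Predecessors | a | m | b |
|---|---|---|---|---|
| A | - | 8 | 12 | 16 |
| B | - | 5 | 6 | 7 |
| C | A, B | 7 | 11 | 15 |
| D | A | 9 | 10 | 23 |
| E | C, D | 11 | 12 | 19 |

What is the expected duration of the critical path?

37 days

te_A = (8 + 4·12 + 16)/6 = 72/6 = 12
te_B = (5 + 4·6 + 7)/6 = 36/6 = 6
te_C = (7 + 4·11 + 15)/6 = 66/6 = 11
te_D = (9 + 4·10 + 23)/6 = 72/6 = 12
te_E = (11 + 4·12 + 19)/6 = 78/6 = 13

Forward pass:
ES_A = 0; EF_A = 12
ES_B = 0; EF_B = 6
ES_C = max(EF_A=12, EF_B=6) = 12; EF_C = 12+11 = 23
ES_D = 12; EF_D = 12+12 = 24
ES_E = max(EF_C=23, EF_D=24) = 24; EF_E = 24+13 = 37
Expected project duration μ = 37 days. Critical path: A → D → E.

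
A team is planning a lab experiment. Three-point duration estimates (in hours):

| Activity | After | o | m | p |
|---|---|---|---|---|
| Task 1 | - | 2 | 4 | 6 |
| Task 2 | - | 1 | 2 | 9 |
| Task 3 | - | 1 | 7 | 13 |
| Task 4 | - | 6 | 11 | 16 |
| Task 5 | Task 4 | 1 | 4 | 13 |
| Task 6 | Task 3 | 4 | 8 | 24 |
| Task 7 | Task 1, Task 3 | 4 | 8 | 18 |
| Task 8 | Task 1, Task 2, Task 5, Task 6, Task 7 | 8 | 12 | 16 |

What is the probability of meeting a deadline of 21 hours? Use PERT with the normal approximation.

0.026

te_Task 1 = (2 + 4·4 + 6)/6 = 24/6 = 4; σ²_Task 1 = ((6−2)/6)² = 0.444
te_Task 2 = (1 + 4·2 + 9)/6 = 18/6 = 3; σ²_Task 2 = ((9−1)/6)² = 1.778
te_Task 3 = (1 + 4·7 + 13)/6 = 42/6 = 7; σ²_Task 3 = ((13−1)/6)² = 4.000
te_Task 4 = (6 + 4·11 + 16)/6 = 66/6 = 11; σ²_Task 4 = ((16−6)/6)² = 2.778
te_Task 5 = (1 + 4·4 + 13)/6 = 30/6 = 5; σ²_Task 5 = ((13−1)/6)² = 4.000
te_Task 6 = (4 + 4·8 + 24)/6 = 60/6 = 10; σ²_Task 6 = ((24−4)/6)² = 11.111
te_Task 7 = (4 + 4·8 + 18)/6 = 54/6 = 9; σ²_Task 7 = ((18−4)/6)² = 5.444
te_Task 8 = (8 + 4·12 + 16)/6 = 72/6 = 12; σ²_Task 8 = ((16−8)/6)² = 1.778

Forward pass:
ES_Task 1 = 0; EF_Task 1 = 4
ES_Task 2 = 0; EF_Task 2 = 3
ES_Task 3 = 0; EF_Task 3 = 7
ES_Task 4 = 0; EF_Task 4 = 11
ES_Task 5 = 11; EF_Task 5 = 11+5 = 16
ES_Task 6 = 7; EF_Task 6 = 7+10 = 17
ES_Task 7 = max(EF_Task 1=4, EF_Task 3=7) = 7; EF_Task 7 = 7+9 = 16
ES_Task 8 = max(EF_Task 1=4, EF_Task 2=3, EF_Task 5=16, EF_Task 6=17, EF_Task 7=16) = 17; EF_Task 8 = 17+12 = 29
Expected project duration μ = 29 hours. Critical path: Task 3 → Task 6 → Task 8.

Variance along critical path = 4.000 + 11.111 + 1.778 = 16.889; σ = √16.889 = 4.110 hours.
Z = (21 − 29) / 4.110 = -1.947
P(T ≤ 21) = Φ(-1.947) ≈ 0.026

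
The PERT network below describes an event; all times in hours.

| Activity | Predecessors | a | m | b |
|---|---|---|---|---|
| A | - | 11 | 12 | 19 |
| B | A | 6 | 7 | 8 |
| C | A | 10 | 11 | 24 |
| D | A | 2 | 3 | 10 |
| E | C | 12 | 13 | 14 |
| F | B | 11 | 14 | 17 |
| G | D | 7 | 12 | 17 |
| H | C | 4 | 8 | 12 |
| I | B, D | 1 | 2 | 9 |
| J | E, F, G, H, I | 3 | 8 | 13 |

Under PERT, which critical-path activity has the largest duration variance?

C

te_A = (11 + 4·12 + 19)/6 = 78/6 = 13; σ²_A = ((19−11)/6)² = 1.778
te_B = (6 + 4·7 + 8)/6 = 42/6 = 7; σ²_B = ((8−6)/6)² = 0.111
te_C = (10 + 4·11 + 24)/6 = 78/6 = 13; σ²_C = ((24−10)/6)² = 5.444
te_D = (2 + 4·3 + 10)/6 = 24/6 = 4; σ²_D = ((10−2)/6)² = 1.778
te_E = (12 + 4·13 + 14)/6 = 78/6 = 13; σ²_E = ((14−12)/6)² = 0.111
te_F = (11 + 4·14 + 17)/6 = 84/6 = 14; σ²_F = ((17−11)/6)² = 1.000
te_G = (7 + 4·12 + 17)/6 = 72/6 = 12; σ²_G = ((17−7)/6)² = 2.778
te_H = (4 + 4·8 + 12)/6 = 48/6 = 8; σ²_H = ((12−4)/6)² = 1.778
te_I = (1 + 4·2 + 9)/6 = 18/6 = 3; σ²_I = ((9−1)/6)² = 1.778
te_J = (3 + 4·8 + 13)/6 = 48/6 = 8; σ²_J = ((13−3)/6)² = 2.778

Forward pass:
ES_A = 0; EF_A = 13
ES_B = 13; EF_B = 13+7 = 20
ES_C = 13; EF_C = 13+13 = 26
ES_D = 13; EF_D = 13+4 = 17
ES_E = 26; EF_E = 26+13 = 39
ES_F = 20; EF_F = 20+14 = 34
ES_G = 17; EF_G = 17+12 = 29
ES_H = 26; EF_H = 26+8 = 34
ES_I = max(EF_B=20, EF_D=17) = 20; EF_I = 20+3 = 23
ES_J = max(EF_E=39, EF_F=34, EF_G=29, EF_H=34, EF_I=23) = 39; EF_J = 39+8 = 47
Expected project duration μ = 47 hours. Critical path: A → C → E → J.

Variances on critical path: σ²_A=1.778, σ²_C=5.444, σ²_E=0.111, σ²_J=2.778.
Largest is σ²_C = 5.444.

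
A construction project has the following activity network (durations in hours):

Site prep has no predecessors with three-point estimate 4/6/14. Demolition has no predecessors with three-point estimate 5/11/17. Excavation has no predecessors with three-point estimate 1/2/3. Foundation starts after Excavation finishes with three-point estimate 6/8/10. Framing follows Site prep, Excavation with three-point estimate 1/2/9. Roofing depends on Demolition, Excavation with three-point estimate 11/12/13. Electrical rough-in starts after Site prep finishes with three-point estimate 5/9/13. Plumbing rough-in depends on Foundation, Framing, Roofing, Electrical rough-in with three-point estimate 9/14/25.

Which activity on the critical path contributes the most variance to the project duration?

te_Site prep = (4 + 4·6 + 14)/6 = 42/6 = 7; σ²_Site prep = ((14−4)/6)² = 2.778
te_Demolition = (5 + 4·11 + 17)/6 = 66/6 = 11; σ²_Demolition = ((17−5)/6)² = 4.000
te_Excavation = (1 + 4·2 + 3)/6 = 12/6 = 2; σ²_Excavation = ((3−1)/6)² = 0.111
te_Foundation = (6 + 4·8 + 10)/6 = 48/6 = 8; σ²_Foundation = ((10−6)/6)² = 0.444
te_Framing = (1 + 4·2 + 9)/6 = 18/6 = 3; σ²_Framing = ((9−1)/6)² = 1.778
te_Roofing = (11 + 4·12 + 13)/6 = 72/6 = 12; σ²_Roofing = ((13−11)/6)² = 0.111
te_Electrical rough-in = (5 + 4·9 + 13)/6 = 54/6 = 9; σ²_Electrical rough-in = ((13−5)/6)² = 1.778
te_Plumbing rough-in = (9 + 4·14 + 25)/6 = 90/6 = 15; σ²_Plumbing rough-in = ((25−9)/6)² = 7.111

Forward pass:
ES_Site prep = 0; EF_Site prep = 7
ES_Demolition = 0; EF_Demolition = 11
ES_Excavation = 0; EF_Excavation = 2
ES_Foundation = 2; EF_Foundation = 2+8 = 10
ES_Framing = max(EF_Site prep=7, EF_Excavation=2) = 7; EF_Framing = 7+3 = 10
ES_Roofing = max(EF_Demolition=11, EF_Excavation=2) = 11; EF_Roofing = 11+12 = 23
ES_Electrical rough-in = 7; EF_Electrical rough-in = 7+9 = 16
ES_Plumbing rough-in = max(EF_Foundation=10, EF_Framing=10, EF_Roofing=23, EF_Electrical rough-in=16) = 23; EF_Plumbing rough-in = 23+15 = 38
Expected project duration μ = 38 hours. Critical path: Demolition → Roofing → Plumbing rough-in.

Variances on critical path: σ²_Demolition=4.000, σ²_Roofing=0.111, σ²_Plumbing rough-in=7.111.
Largest is σ²_Plumbing rough-in = 7.111.

Plumbing rough-in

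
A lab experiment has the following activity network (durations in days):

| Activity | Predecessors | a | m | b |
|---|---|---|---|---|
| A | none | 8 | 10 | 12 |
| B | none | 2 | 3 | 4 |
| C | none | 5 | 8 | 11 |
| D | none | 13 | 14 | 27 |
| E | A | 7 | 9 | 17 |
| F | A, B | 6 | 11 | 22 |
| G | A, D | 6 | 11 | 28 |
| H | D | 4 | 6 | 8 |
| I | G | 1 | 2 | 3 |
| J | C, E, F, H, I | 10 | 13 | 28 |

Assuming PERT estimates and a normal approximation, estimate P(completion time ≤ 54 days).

0.935

te_A = (8 + 4·10 + 12)/6 = 60/6 = 10; σ²_A = ((12−8)/6)² = 0.444
te_B = (2 + 4·3 + 4)/6 = 18/6 = 3; σ²_B = ((4−2)/6)² = 0.111
te_C = (5 + 4·8 + 11)/6 = 48/6 = 8; σ²_C = ((11−5)/6)² = 1.000
te_D = (13 + 4·14 + 27)/6 = 96/6 = 16; σ²_D = ((27−13)/6)² = 5.444
te_E = (7 + 4·9 + 17)/6 = 60/6 = 10; σ²_E = ((17−7)/6)² = 2.778
te_F = (6 + 4·11 + 22)/6 = 72/6 = 12; σ²_F = ((22−6)/6)² = 7.111
te_G = (6 + 4·11 + 28)/6 = 78/6 = 13; σ²_G = ((28−6)/6)² = 13.444
te_H = (4 + 4·6 + 8)/6 = 36/6 = 6; σ²_H = ((8−4)/6)² = 0.444
te_I = (1 + 4·2 + 3)/6 = 12/6 = 2; σ²_I = ((3−1)/6)² = 0.111
te_J = (10 + 4·13 + 28)/6 = 90/6 = 15; σ²_J = ((28−10)/6)² = 9.000

Forward pass:
ES_A = 0; EF_A = 10
ES_B = 0; EF_B = 3
ES_C = 0; EF_C = 8
ES_D = 0; EF_D = 16
ES_E = 10; EF_E = 10+10 = 20
ES_F = max(EF_A=10, EF_B=3) = 10; EF_F = 10+12 = 22
ES_G = max(EF_A=10, EF_D=16) = 16; EF_G = 16+13 = 29
ES_H = 16; EF_H = 16+6 = 22
ES_I = 29; EF_I = 29+2 = 31
ES_J = max(EF_C=8, EF_E=20, EF_F=22, EF_H=22, EF_I=31) = 31; EF_J = 31+15 = 46
Expected project duration μ = 46 days. Critical path: D → G → I → J.

Variance along critical path = 5.444 + 13.444 + 0.111 + 9.000 = 28.000; σ = √28.000 = 5.292 days.
Z = (54 − 46) / 5.292 = 1.512
P(T ≤ 54) = Φ(1.512) ≈ 0.935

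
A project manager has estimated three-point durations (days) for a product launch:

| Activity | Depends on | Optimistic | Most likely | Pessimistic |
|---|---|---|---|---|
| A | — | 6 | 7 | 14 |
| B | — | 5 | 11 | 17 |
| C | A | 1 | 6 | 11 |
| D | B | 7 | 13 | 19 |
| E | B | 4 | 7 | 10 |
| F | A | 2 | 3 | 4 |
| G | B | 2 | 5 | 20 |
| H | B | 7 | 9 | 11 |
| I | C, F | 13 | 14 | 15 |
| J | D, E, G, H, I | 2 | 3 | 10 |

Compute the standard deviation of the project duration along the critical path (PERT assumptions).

2.54 days

te_A = (6 + 4·7 + 14)/6 = 48/6 = 8; σ²_A = ((14−6)/6)² = 1.778
te_B = (5 + 4·11 + 17)/6 = 66/6 = 11; σ²_B = ((17−5)/6)² = 4.000
te_C = (1 + 4·6 + 11)/6 = 36/6 = 6; σ²_C = ((11−1)/6)² = 2.778
te_D = (7 + 4·13 + 19)/6 = 78/6 = 13; σ²_D = ((19−7)/6)² = 4.000
te_E = (4 + 4·7 + 10)/6 = 42/6 = 7; σ²_E = ((10−4)/6)² = 1.000
te_F = (2 + 4·3 + 4)/6 = 18/6 = 3; σ²_F = ((4−2)/6)² = 0.111
te_G = (2 + 4·5 + 20)/6 = 42/6 = 7; σ²_G = ((20−2)/6)² = 9.000
te_H = (7 + 4·9 + 11)/6 = 54/6 = 9; σ²_H = ((11−7)/6)² = 0.444
te_I = (13 + 4·14 + 15)/6 = 84/6 = 14; σ²_I = ((15−13)/6)² = 0.111
te_J = (2 + 4·3 + 10)/6 = 24/6 = 4; σ²_J = ((10−2)/6)² = 1.778

Forward pass:
ES_A = 0; EF_A = 8
ES_B = 0; EF_B = 11
ES_C = 8; EF_C = 8+6 = 14
ES_D = 11; EF_D = 11+13 = 24
ES_E = 11; EF_E = 11+7 = 18
ES_F = 8; EF_F = 8+3 = 11
ES_G = 11; EF_G = 11+7 = 18
ES_H = 11; EF_H = 11+9 = 20
ES_I = max(EF_C=14, EF_F=11) = 14; EF_I = 14+14 = 28
ES_J = max(EF_D=24, EF_E=18, EF_G=18, EF_H=20, EF_I=28) = 28; EF_J = 28+4 = 32
Expected project duration μ = 32 days. Critical path: A → C → I → J.

Variance along critical path = 1.778 + 2.778 + 0.111 + 1.778 = 6.444
σ = √6.444 = 2.539 days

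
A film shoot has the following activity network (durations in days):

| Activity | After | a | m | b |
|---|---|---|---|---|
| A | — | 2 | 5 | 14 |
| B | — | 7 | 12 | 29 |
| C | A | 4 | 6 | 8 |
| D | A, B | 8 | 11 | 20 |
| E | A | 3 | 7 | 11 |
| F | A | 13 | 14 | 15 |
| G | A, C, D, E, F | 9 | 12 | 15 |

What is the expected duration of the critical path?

38 days

te_A = (2 + 4·5 + 14)/6 = 36/6 = 6
te_B = (7 + 4·12 + 29)/6 = 84/6 = 14
te_C = (4 + 4·6 + 8)/6 = 36/6 = 6
te_D = (8 + 4·11 + 20)/6 = 72/6 = 12
te_E = (3 + 4·7 + 11)/6 = 42/6 = 7
te_F = (13 + 4·14 + 15)/6 = 84/6 = 14
te_G = (9 + 4·12 + 15)/6 = 72/6 = 12

Forward pass:
ES_A = 0; EF_A = 6
ES_B = 0; EF_B = 14
ES_C = 6; EF_C = 6+6 = 12
ES_D = max(EF_A=6, EF_B=14) = 14; EF_D = 14+12 = 26
ES_E = 6; EF_E = 6+7 = 13
ES_F = 6; EF_F = 6+14 = 20
ES_G = max(EF_A=6, EF_C=12, EF_D=26, EF_E=13, EF_F=20) = 26; EF_G = 26+12 = 38
Expected project duration μ = 38 days. Critical path: B → D → G.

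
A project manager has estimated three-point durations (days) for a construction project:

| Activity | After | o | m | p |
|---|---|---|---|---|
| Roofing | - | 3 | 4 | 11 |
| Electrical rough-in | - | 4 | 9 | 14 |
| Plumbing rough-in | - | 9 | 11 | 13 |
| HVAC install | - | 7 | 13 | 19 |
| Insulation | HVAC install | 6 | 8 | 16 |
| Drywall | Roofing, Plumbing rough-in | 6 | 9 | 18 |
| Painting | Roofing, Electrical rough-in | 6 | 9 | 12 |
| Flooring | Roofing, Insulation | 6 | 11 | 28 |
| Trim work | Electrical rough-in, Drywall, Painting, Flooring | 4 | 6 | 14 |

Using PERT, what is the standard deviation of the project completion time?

4.80 days

te_Roofing = (3 + 4·4 + 11)/6 = 30/6 = 5; σ²_Roofing = ((11−3)/6)² = 1.778
te_Electrical rough-in = (4 + 4·9 + 14)/6 = 54/6 = 9; σ²_Electrical rough-in = ((14−4)/6)² = 2.778
te_Plumbing rough-in = (9 + 4·11 + 13)/6 = 66/6 = 11; σ²_Plumbing rough-in = ((13−9)/6)² = 0.444
te_HVAC install = (7 + 4·13 + 19)/6 = 78/6 = 13; σ²_HVAC install = ((19−7)/6)² = 4.000
te_Insulation = (6 + 4·8 + 16)/6 = 54/6 = 9; σ²_Insulation = ((16−6)/6)² = 2.778
te_Drywall = (6 + 4·9 + 18)/6 = 60/6 = 10; σ²_Drywall = ((18−6)/6)² = 4.000
te_Painting = (6 + 4·9 + 12)/6 = 54/6 = 9; σ²_Painting = ((12−6)/6)² = 1.000
te_Flooring = (6 + 4·11 + 28)/6 = 78/6 = 13; σ²_Flooring = ((28−6)/6)² = 13.444
te_Trim work = (4 + 4·6 + 14)/6 = 42/6 = 7; σ²_Trim work = ((14−4)/6)² = 2.778

Forward pass:
ES_Roofing = 0; EF_Roofing = 5
ES_Electrical rough-in = 0; EF_Electrical rough-in = 9
ES_Plumbing rough-in = 0; EF_Plumbing rough-in = 11
ES_HVAC install = 0; EF_HVAC install = 13
ES_Insulation = 13; EF_Insulation = 13+9 = 22
ES_Drywall = max(EF_Roofing=5, EF_Plumbing rough-in=11) = 11; EF_Drywall = 11+10 = 21
ES_Painting = max(EF_Roofing=5, EF_Electrical rough-in=9) = 9; EF_Painting = 9+9 = 18
ES_Flooring = max(EF_Roofing=5, EF_Insulation=22) = 22; EF_Flooring = 22+13 = 35
ES_Trim work = max(EF_Electrical rough-in=9, EF_Drywall=21, EF_Painting=18, EF_Flooring=35) = 35; EF_Trim work = 35+7 = 42
Expected project duration μ = 42 days. Critical path: HVAC install → Insulation → Flooring → Trim work.

Variance along critical path = 4.000 + 2.778 + 13.444 + 2.778 = 23.000
σ = √23.000 = 4.796 days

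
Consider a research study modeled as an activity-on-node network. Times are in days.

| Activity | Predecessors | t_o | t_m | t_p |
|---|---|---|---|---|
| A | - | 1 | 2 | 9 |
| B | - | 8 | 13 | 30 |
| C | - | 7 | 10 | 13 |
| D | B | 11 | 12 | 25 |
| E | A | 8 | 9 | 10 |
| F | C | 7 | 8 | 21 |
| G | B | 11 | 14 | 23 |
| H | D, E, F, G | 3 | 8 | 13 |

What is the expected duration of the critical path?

38 days

te_A = (1 + 4·2 + 9)/6 = 18/6 = 3
te_B = (8 + 4·13 + 30)/6 = 90/6 = 15
te_C = (7 + 4·10 + 13)/6 = 60/6 = 10
te_D = (11 + 4·12 + 25)/6 = 84/6 = 14
te_E = (8 + 4·9 + 10)/6 = 54/6 = 9
te_F = (7 + 4·8 + 21)/6 = 60/6 = 10
te_G = (11 + 4·14 + 23)/6 = 90/6 = 15
te_H = (3 + 4·8 + 13)/6 = 48/6 = 8

Forward pass:
ES_A = 0; EF_A = 3
ES_B = 0; EF_B = 15
ES_C = 0; EF_C = 10
ES_D = 15; EF_D = 15+14 = 29
ES_E = 3; EF_E = 3+9 = 12
ES_F = 10; EF_F = 10+10 = 20
ES_G = 15; EF_G = 15+15 = 30
ES_H = max(EF_D=29, EF_E=12, EF_F=20, EF_G=30) = 30; EF_H = 30+8 = 38
Expected project duration μ = 38 days. Critical path: B → G → H.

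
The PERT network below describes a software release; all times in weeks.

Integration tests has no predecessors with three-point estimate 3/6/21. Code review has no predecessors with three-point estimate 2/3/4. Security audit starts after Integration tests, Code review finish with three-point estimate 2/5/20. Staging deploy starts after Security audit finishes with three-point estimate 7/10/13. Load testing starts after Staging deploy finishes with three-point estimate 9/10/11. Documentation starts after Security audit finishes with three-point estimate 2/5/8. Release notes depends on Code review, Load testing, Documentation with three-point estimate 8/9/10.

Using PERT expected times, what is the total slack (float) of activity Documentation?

te_Integration tests = (3 + 4·6 + 21)/6 = 48/6 = 8
te_Code review = (2 + 4·3 + 4)/6 = 18/6 = 3
te_Security audit = (2 + 4·5 + 20)/6 = 42/6 = 7
te_Staging deploy = (7 + 4·10 + 13)/6 = 60/6 = 10
te_Load testing = (9 + 4·10 + 11)/6 = 60/6 = 10
te_Documentation = (2 + 4·5 + 8)/6 = 30/6 = 5
te_Release notes = (8 + 4·9 + 10)/6 = 54/6 = 9

Forward pass:
ES_Integration tests = 0; EF_Integration tests = 8
ES_Code review = 0; EF_Code review = 3
ES_Security audit = max(EF_Integration tests=8, EF_Code review=3) = 8; EF_Security audit = 8+7 = 15
ES_Staging deploy = 15; EF_Staging deploy = 15+10 = 25
ES_Load testing = 25; EF_Load testing = 25+10 = 35
ES_Documentation = 15; EF_Documentation = 15+5 = 20
ES_Release notes = max(EF_Code review=3, EF_Load testing=35, EF_Documentation=20) = 35; EF_Release notes = 35+9 = 44
Expected project duration μ = 44 weeks. Critical path: Integration tests → Security audit → Staging deploy → Load testing → Release notes.

Backward pass:
LF_Release notes = 44; LS_Release notes = 44−9 = 35
LF_Documentation = LS_Release notes = 35; LS_Documentation = 35−5 = 30
LF_Load testing = LS_Release notes = 35; LS_Load testing = 35−10 = 25
LF_Staging deploy = LS_Load testing = 25; LS_Staging deploy = 25−10 = 15
LF_Security audit = min(LS_Staging deploy=15, LS_Documentation=30) = 15; LS_Security audit = 15−7 = 8
LF_Code review = min(LS_Security audit=8, LS_Release notes=35) = 8; LS_Code review = 8−3 = 5
LF_Integration tests = LS_Security audit = 8; LS_Integration tests = 8−8 = 0
Slack_Documentation = LS_Documentation − ES_Documentation = 30 − 15 = 15

15 weeks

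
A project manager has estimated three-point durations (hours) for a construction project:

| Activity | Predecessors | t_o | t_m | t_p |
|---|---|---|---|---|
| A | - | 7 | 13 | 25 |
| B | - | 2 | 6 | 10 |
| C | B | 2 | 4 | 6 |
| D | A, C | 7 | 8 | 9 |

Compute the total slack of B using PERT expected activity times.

te_A = (7 + 4·13 + 25)/6 = 84/6 = 14
te_B = (2 + 4·6 + 10)/6 = 36/6 = 6
te_C = (2 + 4·4 + 6)/6 = 24/6 = 4
te_D = (7 + 4·8 + 9)/6 = 48/6 = 8

Forward pass:
ES_A = 0; EF_A = 14
ES_B = 0; EF_B = 6
ES_C = 6; EF_C = 6+4 = 10
ES_D = max(EF_A=14, EF_C=10) = 14; EF_D = 14+8 = 22
Expected project duration μ = 22 hours. Critical path: A → D.

Backward pass:
LF_D = 22; LS_D = 22−8 = 14
LF_C = LS_D = 14; LS_C = 14−4 = 10
LF_B = LS_C = 10; LS_B = 10−6 = 4
LF_A = LS_D = 14; LS_A = 14−14 = 0
Slack_B = LS_B − ES_B = 4 − 0 = 4

4 hours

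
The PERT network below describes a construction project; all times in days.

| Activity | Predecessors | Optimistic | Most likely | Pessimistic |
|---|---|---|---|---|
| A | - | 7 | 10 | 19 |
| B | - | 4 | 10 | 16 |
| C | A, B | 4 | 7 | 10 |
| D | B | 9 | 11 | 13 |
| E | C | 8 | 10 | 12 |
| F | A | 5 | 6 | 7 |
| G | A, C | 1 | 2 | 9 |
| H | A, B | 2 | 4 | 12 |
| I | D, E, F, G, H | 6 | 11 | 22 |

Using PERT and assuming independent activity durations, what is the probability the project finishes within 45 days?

0.921

te_A = (7 + 4·10 + 19)/6 = 66/6 = 11; σ²_A = ((19−7)/6)² = 4.000
te_B = (4 + 4·10 + 16)/6 = 60/6 = 10; σ²_B = ((16−4)/6)² = 4.000
te_C = (4 + 4·7 + 10)/6 = 42/6 = 7; σ²_C = ((10−4)/6)² = 1.000
te_D = (9 + 4·11 + 13)/6 = 66/6 = 11; σ²_D = ((13−9)/6)² = 0.444
te_E = (8 + 4·10 + 12)/6 = 60/6 = 10; σ²_E = ((12−8)/6)² = 0.444
te_F = (5 + 4·6 + 7)/6 = 36/6 = 6; σ²_F = ((7−5)/6)² = 0.111
te_G = (1 + 4·2 + 9)/6 = 18/6 = 3; σ²_G = ((9−1)/6)² = 1.778
te_H = (2 + 4·4 + 12)/6 = 30/6 = 5; σ²_H = ((12−2)/6)² = 2.778
te_I = (6 + 4·11 + 22)/6 = 72/6 = 12; σ²_I = ((22−6)/6)² = 7.111

Forward pass:
ES_A = 0; EF_A = 11
ES_B = 0; EF_B = 10
ES_C = max(EF_A=11, EF_B=10) = 11; EF_C = 11+7 = 18
ES_D = 10; EF_D = 10+11 = 21
ES_E = 18; EF_E = 18+10 = 28
ES_F = 11; EF_F = 11+6 = 17
ES_G = max(EF_A=11, EF_C=18) = 18; EF_G = 18+3 = 21
ES_H = max(EF_A=11, EF_B=10) = 11; EF_H = 11+5 = 16
ES_I = max(EF_D=21, EF_E=28, EF_F=17, EF_G=21, EF_H=16) = 28; EF_I = 28+12 = 40
Expected project duration μ = 40 days. Critical path: A → C → E → I.

Variance along critical path = 4.000 + 1.000 + 0.444 + 7.111 = 12.556; σ = √12.556 = 3.543 days.
Z = (45 − 40) / 3.543 = 1.411
P(T ≤ 45) = Φ(1.411) ≈ 0.921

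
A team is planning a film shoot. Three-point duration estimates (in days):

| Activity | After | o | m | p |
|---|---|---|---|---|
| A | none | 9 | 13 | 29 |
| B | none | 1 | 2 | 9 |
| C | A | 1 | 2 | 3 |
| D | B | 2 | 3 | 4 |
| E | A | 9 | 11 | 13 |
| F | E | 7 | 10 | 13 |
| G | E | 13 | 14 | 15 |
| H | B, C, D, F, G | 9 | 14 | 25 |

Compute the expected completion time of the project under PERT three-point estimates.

te_A = (9 + 4·13 + 29)/6 = 90/6 = 15
te_B = (1 + 4·2 + 9)/6 = 18/6 = 3
te_C = (1 + 4·2 + 3)/6 = 12/6 = 2
te_D = (2 + 4·3 + 4)/6 = 18/6 = 3
te_E = (9 + 4·11 + 13)/6 = 66/6 = 11
te_F = (7 + 4·10 + 13)/6 = 60/6 = 10
te_G = (13 + 4·14 + 15)/6 = 84/6 = 14
te_H = (9 + 4·14 + 25)/6 = 90/6 = 15

Forward pass:
ES_A = 0; EF_A = 15
ES_B = 0; EF_B = 3
ES_C = 15; EF_C = 15+2 = 17
ES_D = 3; EF_D = 3+3 = 6
ES_E = 15; EF_E = 15+11 = 26
ES_F = 26; EF_F = 26+10 = 36
ES_G = 26; EF_G = 26+14 = 40
ES_H = max(EF_B=3, EF_C=17, EF_D=6, EF_F=36, EF_G=40) = 40; EF_H = 40+15 = 55
Expected project duration μ = 55 days. Critical path: A → E → G → H.

55 days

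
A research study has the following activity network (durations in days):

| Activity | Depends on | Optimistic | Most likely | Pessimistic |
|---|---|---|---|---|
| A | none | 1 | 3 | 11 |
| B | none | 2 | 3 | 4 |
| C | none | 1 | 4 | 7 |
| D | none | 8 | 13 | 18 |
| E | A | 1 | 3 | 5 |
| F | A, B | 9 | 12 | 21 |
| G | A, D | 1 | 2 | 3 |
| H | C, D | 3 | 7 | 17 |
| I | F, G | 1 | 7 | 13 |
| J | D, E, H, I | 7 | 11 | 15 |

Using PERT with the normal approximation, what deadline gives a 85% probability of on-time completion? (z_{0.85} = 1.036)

te_A = (1 + 4·3 + 11)/6 = 24/6 = 4; σ²_A = ((11−1)/6)² = 2.778
te_B = (2 + 4·3 + 4)/6 = 18/6 = 3; σ²_B = ((4−2)/6)² = 0.111
te_C = (1 + 4·4 + 7)/6 = 24/6 = 4; σ²_C = ((7−1)/6)² = 1.000
te_D = (8 + 4·13 + 18)/6 = 78/6 = 13; σ²_D = ((18−8)/6)² = 2.778
te_E = (1 + 4·3 + 5)/6 = 18/6 = 3; σ²_E = ((5−1)/6)² = 0.444
te_F = (9 + 4·12 + 21)/6 = 78/6 = 13; σ²_F = ((21−9)/6)² = 4.000
te_G = (1 + 4·2 + 3)/6 = 12/6 = 2; σ²_G = ((3−1)/6)² = 0.111
te_H = (3 + 4·7 + 17)/6 = 48/6 = 8; σ²_H = ((17−3)/6)² = 5.444
te_I = (1 + 4·7 + 13)/6 = 42/6 = 7; σ²_I = ((13−1)/6)² = 4.000
te_J = (7 + 4·11 + 15)/6 = 66/6 = 11; σ²_J = ((15−7)/6)² = 1.778

Forward pass:
ES_A = 0; EF_A = 4
ES_B = 0; EF_B = 3
ES_C = 0; EF_C = 4
ES_D = 0; EF_D = 13
ES_E = 4; EF_E = 4+3 = 7
ES_F = max(EF_A=4, EF_B=3) = 4; EF_F = 4+13 = 17
ES_G = max(EF_A=4, EF_D=13) = 13; EF_G = 13+2 = 15
ES_H = max(EF_C=4, EF_D=13) = 13; EF_H = 13+8 = 21
ES_I = max(EF_F=17, EF_G=15) = 17; EF_I = 17+7 = 24
ES_J = max(EF_D=13, EF_E=7, EF_H=21, EF_I=24) = 24; EF_J = 24+11 = 35
Expected project duration μ = 35 days. Critical path: A → F → I → J.

Variance along critical path = 2.778 + 4.000 + 4.000 + 1.778 = 12.556; σ = 3.543 days.
D = μ + z·σ = 35 + 1.036·3.543 = 38.7 days

38.7 days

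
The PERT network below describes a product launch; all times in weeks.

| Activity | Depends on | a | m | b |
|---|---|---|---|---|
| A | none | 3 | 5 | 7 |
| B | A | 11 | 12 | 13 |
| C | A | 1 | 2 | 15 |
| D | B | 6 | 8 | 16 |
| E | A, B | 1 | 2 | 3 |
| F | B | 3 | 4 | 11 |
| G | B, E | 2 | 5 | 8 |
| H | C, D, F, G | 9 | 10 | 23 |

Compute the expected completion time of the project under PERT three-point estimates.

38 weeks

te_A = (3 + 4·5 + 7)/6 = 30/6 = 5
te_B = (11 + 4·12 + 13)/6 = 72/6 = 12
te_C = (1 + 4·2 + 15)/6 = 24/6 = 4
te_D = (6 + 4·8 + 16)/6 = 54/6 = 9
te_E = (1 + 4·2 + 3)/6 = 12/6 = 2
te_F = (3 + 4·4 + 11)/6 = 30/6 = 5
te_G = (2 + 4·5 + 8)/6 = 30/6 = 5
te_H = (9 + 4·10 + 23)/6 = 72/6 = 12

Forward pass:
ES_A = 0; EF_A = 5
ES_B = 5; EF_B = 5+12 = 17
ES_C = 5; EF_C = 5+4 = 9
ES_D = 17; EF_D = 17+9 = 26
ES_E = max(EF_A=5, EF_B=17) = 17; EF_E = 17+2 = 19
ES_F = 17; EF_F = 17+5 = 22
ES_G = max(EF_B=17, EF_E=19) = 19; EF_G = 19+5 = 24
ES_H = max(EF_C=9, EF_D=26, EF_F=22, EF_G=24) = 26; EF_H = 26+12 = 38
Expected project duration μ = 38 weeks. Critical path: A → B → D → H.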